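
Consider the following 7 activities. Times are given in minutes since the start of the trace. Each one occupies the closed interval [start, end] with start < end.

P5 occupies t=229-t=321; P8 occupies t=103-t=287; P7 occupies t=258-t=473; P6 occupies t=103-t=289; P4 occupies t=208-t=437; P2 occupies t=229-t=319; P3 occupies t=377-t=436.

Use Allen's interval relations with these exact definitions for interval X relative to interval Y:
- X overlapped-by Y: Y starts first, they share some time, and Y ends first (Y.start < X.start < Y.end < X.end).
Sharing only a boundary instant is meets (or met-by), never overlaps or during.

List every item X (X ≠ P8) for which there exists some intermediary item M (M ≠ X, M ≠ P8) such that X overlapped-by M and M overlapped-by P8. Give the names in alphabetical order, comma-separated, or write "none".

Target P8 = [t=103, t=287].
Intermediaries M with M overlapped-by P8: P2, P4, P5, P7.
Via P2 — items with X overlapped-by P2: P7.
Via P4 — items with X overlapped-by P4: P7.
Via P5 — items with X overlapped-by P5: P7.
Via P7 — items with X overlapped-by P7: none.
Union: P7.

P7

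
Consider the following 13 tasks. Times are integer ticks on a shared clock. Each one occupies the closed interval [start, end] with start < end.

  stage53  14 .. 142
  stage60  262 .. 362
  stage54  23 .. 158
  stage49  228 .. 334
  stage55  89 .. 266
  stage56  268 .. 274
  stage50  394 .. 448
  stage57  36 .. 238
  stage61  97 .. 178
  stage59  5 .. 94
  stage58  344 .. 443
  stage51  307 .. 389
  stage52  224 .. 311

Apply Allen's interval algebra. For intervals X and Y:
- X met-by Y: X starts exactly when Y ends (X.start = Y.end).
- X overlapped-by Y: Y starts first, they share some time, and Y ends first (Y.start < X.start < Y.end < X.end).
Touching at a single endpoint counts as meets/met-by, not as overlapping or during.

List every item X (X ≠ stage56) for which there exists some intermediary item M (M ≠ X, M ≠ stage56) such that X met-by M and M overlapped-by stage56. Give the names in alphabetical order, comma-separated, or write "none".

none

Target stage56 = [268, 274].
Intermediaries M with M overlapped-by stage56: none.
Union: none.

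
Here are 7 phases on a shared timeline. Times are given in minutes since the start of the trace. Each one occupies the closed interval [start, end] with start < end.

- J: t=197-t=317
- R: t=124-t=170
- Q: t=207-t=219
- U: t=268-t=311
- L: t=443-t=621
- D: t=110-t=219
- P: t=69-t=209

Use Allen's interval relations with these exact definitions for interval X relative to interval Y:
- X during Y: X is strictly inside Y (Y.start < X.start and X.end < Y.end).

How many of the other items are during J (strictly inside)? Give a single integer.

Target J = [t=197, t=317].
D [t=110, t=219] → overlaps → no.
L [t=443, t=621] → after → no.
P [t=69, t=209] → overlaps → no.
Q [t=207, t=219] → during → counts.
R [t=124, t=170] → before → no.
U [t=268, t=311] → during → counts.
Total: 2.

2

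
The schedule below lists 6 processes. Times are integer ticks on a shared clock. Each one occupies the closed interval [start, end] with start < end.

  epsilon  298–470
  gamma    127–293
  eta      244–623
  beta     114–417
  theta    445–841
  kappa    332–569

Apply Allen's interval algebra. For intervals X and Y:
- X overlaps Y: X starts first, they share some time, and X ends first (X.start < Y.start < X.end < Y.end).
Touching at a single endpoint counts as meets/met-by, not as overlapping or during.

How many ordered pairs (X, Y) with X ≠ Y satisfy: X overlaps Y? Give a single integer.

8

Checking all 30 ordered pairs for relation 'overlaps'; matching pairs in alphabetical order:
(beta, epsilon): beta overlaps epsilon ✓
(beta, eta): beta overlaps eta ✓
(beta, kappa): beta overlaps kappa ✓
(epsilon, kappa): epsilon overlaps kappa ✓
(epsilon, theta): epsilon overlaps theta ✓
(eta, theta): eta overlaps theta ✓
(gamma, eta): gamma overlaps eta ✓
(kappa, theta): kappa overlaps theta ✓
Count: 8.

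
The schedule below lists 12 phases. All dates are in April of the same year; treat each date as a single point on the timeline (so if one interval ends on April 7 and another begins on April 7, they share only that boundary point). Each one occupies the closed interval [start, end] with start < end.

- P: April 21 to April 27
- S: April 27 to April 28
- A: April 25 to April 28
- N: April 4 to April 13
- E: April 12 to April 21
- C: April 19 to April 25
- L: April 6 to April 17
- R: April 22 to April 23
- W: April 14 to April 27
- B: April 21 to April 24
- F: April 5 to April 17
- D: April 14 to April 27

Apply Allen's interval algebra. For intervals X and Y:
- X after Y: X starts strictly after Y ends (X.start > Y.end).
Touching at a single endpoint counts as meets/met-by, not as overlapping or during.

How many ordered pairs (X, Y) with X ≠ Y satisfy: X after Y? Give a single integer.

28

Checking all 132 ordered pairs for relation 'after'; matching pairs in alphabetical order:
(A, B): A after B ✓
(A, E): A after E ✓
(A, F): A after F ✓
(A, L): A after L ✓
(A, N): A after N ✓
(A, R): A after R ✓
(B, F): B after F ✓
(B, L): B after L ✓
(B, N): B after N ✓
(C, F): C after F ✓
(C, L): C after L ✓
(C, N): C after N ✓
(D, N): D after N ✓
(P, F): P after F ✓
(P, L): P after L ✓
(P, N): P after N ✓
(R, E): R after E ✓
(R, F): R after F ✓
(R, L): R after L ✓
(R, N): R after N ✓
(S, B): S after B ✓
(S, C): S after C ✓
(S, E): S after E ✓
(S, F): S after F ✓
... plus 4 further pairs not listed.
Count: 28.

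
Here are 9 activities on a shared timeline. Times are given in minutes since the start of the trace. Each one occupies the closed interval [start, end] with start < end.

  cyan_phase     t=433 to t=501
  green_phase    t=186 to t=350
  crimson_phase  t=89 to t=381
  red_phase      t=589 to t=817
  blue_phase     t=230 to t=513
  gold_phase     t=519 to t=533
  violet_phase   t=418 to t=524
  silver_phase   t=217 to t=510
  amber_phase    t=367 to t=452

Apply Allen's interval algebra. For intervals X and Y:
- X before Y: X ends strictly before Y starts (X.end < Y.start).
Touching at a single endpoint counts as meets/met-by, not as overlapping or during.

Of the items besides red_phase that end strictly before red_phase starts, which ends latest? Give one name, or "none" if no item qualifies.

Target red_phase = [t=589, t=817].
amber_phase [t=367, t=452] → before → candidate.
blue_phase [t=230, t=513] → before → candidate.
crimson_phase [t=89, t=381] → before → candidate.
cyan_phase [t=433, t=501] → before → candidate.
gold_phase [t=519, t=533] → before → candidate.
green_phase [t=186, t=350] → before → candidate.
silver_phase [t=217, t=510] → before → candidate.
violet_phase [t=418, t=524] → before → candidate.
Among candidates, latest end is t=533 → gold_phase.

gold_phase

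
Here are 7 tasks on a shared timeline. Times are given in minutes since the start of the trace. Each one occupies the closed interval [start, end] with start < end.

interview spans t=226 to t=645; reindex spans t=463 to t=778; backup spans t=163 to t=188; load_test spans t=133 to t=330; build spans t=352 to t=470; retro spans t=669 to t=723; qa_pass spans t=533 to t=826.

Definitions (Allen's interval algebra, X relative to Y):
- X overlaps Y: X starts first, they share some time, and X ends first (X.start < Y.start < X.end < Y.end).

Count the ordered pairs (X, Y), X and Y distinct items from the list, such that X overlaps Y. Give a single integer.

5

Checking all 42 ordered pairs for relation 'overlaps'; matching pairs in alphabetical order:
(build, reindex): build overlaps reindex ✓
(interview, qa_pass): interview overlaps qa_pass ✓
(interview, reindex): interview overlaps reindex ✓
(load_test, interview): load_test overlaps interview ✓
(reindex, qa_pass): reindex overlaps qa_pass ✓
Count: 5.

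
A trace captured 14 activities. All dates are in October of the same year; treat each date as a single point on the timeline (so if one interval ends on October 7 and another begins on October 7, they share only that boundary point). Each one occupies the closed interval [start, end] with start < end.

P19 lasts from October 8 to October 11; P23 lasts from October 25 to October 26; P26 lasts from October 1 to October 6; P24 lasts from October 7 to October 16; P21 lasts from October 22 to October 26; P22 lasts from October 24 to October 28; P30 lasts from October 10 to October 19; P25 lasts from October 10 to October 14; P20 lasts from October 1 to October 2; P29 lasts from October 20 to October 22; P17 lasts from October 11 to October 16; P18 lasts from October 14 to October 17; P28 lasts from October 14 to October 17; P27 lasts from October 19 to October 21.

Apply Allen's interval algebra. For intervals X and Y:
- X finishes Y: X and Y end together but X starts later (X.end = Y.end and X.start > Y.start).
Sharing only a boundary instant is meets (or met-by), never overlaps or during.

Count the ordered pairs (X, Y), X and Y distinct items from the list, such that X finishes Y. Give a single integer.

Checking all 182 ordered pairs for relation 'finishes'; matching pairs in alphabetical order:
(P17, P24): P17 finishes P24 ✓
(P23, P21): P23 finishes P21 ✓
Count: 2.

2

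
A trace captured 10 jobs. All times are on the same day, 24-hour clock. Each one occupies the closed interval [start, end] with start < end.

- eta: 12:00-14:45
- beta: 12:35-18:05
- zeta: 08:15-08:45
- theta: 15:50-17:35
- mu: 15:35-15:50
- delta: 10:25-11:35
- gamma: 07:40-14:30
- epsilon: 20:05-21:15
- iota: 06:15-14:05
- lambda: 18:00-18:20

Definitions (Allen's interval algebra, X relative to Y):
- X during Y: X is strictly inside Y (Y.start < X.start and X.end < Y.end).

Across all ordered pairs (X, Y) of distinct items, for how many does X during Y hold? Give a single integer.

6

Checking all 90 ordered pairs for relation 'during'; matching pairs in alphabetical order:
(delta, gamma): delta during gamma ✓
(delta, iota): delta during iota ✓
(mu, beta): mu during beta ✓
(theta, beta): theta during beta ✓
(zeta, gamma): zeta during gamma ✓
(zeta, iota): zeta during iota ✓
Count: 6.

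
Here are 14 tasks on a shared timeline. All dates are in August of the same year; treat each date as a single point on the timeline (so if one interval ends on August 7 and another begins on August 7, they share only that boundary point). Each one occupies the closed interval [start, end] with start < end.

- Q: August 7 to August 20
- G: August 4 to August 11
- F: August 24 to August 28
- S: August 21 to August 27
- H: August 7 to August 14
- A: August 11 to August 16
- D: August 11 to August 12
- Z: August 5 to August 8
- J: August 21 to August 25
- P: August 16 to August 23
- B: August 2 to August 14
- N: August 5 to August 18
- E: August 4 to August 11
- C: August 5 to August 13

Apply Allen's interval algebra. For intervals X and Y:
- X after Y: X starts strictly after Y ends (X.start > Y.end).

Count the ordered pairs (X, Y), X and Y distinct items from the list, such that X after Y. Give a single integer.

Checking all 182 ordered pairs for relation 'after'; matching pairs in alphabetical order:
(A, Z): A after Z ✓
(D, Z): D after Z ✓
(F, A): F after A ✓
(F, B): F after B ✓
(F, C): F after C ✓
(F, D): F after D ✓
(F, E): F after E ✓
(F, G): F after G ✓
(F, H): F after H ✓
(F, N): F after N ✓
(F, P): F after P ✓
(F, Q): F after Q ✓
(F, Z): F after Z ✓
(J, A): J after A ✓
(J, B): J after B ✓
(J, C): J after C ✓
(J, D): J after D ✓
(J, E): J after E ✓
(J, G): J after G ✓
(J, H): J after H ✓
(J, N): J after N ✓
(J, Q): J after Q ✓
(J, Z): J after Z ✓
(P, B): P after B ✓
... plus 16 further pairs not listed.
Count: 40.

40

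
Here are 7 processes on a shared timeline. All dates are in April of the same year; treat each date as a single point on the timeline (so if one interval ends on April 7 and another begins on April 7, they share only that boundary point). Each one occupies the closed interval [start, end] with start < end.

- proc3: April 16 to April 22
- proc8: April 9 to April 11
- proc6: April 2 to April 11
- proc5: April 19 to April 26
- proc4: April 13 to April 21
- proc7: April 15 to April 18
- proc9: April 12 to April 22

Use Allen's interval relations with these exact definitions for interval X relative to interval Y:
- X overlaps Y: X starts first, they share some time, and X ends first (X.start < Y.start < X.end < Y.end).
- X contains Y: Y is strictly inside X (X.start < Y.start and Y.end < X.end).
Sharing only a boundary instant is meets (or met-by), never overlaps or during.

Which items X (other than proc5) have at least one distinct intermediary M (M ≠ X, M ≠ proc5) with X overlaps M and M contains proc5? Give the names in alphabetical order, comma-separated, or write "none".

Target proc5 = [April 19, April 26].
Intermediaries M with M contains proc5: none.
Union: none.

none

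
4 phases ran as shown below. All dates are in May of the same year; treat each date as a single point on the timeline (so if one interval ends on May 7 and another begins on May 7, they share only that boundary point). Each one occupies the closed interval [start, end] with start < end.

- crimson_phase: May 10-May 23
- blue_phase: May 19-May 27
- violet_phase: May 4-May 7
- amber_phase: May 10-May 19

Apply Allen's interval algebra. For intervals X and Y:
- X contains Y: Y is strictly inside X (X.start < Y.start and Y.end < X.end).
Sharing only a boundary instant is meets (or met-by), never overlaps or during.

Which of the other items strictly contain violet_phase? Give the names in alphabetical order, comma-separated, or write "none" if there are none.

none

Target violet_phase = [May 4, May 7].
amber_phase [May 10, May 19] → after → no.
blue_phase [May 19, May 27] → after → no.
crimson_phase [May 10, May 23] → after → no.
Result: none.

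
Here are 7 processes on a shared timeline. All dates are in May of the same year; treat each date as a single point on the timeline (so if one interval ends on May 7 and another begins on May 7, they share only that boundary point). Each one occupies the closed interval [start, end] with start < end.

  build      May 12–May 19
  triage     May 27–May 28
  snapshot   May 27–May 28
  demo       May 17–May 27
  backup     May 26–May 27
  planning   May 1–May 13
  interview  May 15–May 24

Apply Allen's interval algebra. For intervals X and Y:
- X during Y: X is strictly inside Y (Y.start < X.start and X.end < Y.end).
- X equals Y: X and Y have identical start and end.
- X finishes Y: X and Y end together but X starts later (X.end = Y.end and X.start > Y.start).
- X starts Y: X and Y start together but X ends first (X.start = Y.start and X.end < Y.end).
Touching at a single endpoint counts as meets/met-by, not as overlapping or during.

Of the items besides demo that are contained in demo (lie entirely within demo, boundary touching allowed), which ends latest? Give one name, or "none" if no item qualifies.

backup

Target demo = [May 17, May 27].
backup [May 26, May 27] → finishes → candidate.
build [May 12, May 19] → overlaps → excluded.
interview [May 15, May 24] → overlaps → excluded.
planning [May 1, May 13] → before → excluded.
snapshot [May 27, May 28] → met-by → excluded.
triage [May 27, May 28] → met-by → excluded.
Among candidates, latest end is May 27 → backup.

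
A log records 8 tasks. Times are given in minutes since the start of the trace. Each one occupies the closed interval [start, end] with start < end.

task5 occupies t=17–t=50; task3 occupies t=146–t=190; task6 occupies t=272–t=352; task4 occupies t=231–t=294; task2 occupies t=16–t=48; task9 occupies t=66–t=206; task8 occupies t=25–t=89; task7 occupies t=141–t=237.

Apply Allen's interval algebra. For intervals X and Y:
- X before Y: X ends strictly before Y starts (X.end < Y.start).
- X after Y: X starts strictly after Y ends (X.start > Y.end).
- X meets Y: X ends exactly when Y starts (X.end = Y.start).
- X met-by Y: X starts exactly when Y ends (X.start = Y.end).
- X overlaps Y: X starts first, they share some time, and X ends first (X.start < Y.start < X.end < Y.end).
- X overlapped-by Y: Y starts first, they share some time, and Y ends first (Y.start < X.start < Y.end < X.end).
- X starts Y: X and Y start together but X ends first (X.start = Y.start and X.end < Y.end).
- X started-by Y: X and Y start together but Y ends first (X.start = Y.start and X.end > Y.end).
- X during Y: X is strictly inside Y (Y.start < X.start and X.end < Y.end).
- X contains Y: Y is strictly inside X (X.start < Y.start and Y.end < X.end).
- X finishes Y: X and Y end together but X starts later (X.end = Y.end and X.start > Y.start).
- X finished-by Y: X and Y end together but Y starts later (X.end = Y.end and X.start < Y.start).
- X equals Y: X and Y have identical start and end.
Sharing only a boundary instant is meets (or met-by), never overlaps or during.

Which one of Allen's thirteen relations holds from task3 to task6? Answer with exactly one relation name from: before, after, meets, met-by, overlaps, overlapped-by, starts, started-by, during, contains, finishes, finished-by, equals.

before

task3 = [t=146, t=190]; task6 = [t=272, t=352].
Compare endpoints: task3.start < task6.start, task3.start < task6.end, task3.end < task6.start, task3.end < task6.end.
That pattern is 'before'.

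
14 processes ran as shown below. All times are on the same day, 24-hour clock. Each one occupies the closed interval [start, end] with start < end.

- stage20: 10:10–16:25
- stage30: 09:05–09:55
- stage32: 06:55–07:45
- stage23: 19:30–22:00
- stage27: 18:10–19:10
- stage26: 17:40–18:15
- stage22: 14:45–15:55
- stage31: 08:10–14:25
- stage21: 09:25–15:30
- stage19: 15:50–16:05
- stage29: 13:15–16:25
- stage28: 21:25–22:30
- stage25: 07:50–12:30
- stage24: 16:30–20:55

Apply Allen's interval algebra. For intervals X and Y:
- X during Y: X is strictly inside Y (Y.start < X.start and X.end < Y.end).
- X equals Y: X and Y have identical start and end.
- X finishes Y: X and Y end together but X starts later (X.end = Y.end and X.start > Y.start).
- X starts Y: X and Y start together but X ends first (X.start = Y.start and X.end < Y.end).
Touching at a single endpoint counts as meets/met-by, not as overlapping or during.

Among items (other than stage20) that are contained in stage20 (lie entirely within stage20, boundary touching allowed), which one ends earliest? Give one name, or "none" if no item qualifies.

Target stage20 = [10:10, 16:25].
stage19 [15:50, 16:05] → during → candidate.
stage21 [09:25, 15:30] → overlaps → excluded.
stage22 [14:45, 15:55] → during → candidate.
stage23 [19:30, 22:00] → after → excluded.
stage24 [16:30, 20:55] → after → excluded.
stage25 [07:50, 12:30] → overlaps → excluded.
stage26 [17:40, 18:15] → after → excluded.
stage27 [18:10, 19:10] → after → excluded.
stage28 [21:25, 22:30] → after → excluded.
stage29 [13:15, 16:25] → finishes → candidate.
stage30 [09:05, 09:55] → before → excluded.
stage31 [08:10, 14:25] → overlaps → excluded.
stage32 [06:55, 07:45] → before → excluded.
Among candidates, earliest end is 15:55 → stage22.

stage22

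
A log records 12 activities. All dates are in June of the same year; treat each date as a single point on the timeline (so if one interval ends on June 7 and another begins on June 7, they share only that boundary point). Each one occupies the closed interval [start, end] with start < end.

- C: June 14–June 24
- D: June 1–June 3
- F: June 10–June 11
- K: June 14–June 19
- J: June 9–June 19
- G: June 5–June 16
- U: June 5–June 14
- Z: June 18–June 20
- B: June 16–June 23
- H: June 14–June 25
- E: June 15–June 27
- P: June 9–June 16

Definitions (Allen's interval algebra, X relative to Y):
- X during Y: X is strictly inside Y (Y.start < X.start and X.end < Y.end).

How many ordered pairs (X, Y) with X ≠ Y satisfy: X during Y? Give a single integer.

11

Checking all 132 ordered pairs for relation 'during'; matching pairs in alphabetical order:
(B, C): B during C ✓
(B, E): B during E ✓
(B, H): B during H ✓
(F, G): F during G ✓
(F, J): F during J ✓
(F, P): F during P ✓
(F, U): F during U ✓
(Z, B): Z during B ✓
(Z, C): Z during C ✓
(Z, E): Z during E ✓
(Z, H): Z during H ✓
Count: 11.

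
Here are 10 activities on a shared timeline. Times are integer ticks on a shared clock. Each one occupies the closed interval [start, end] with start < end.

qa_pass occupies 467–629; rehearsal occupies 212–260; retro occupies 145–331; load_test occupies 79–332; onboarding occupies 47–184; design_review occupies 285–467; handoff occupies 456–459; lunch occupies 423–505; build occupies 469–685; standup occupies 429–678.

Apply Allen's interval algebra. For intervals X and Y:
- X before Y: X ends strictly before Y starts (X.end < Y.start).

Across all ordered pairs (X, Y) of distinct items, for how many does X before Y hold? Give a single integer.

26

Checking all 90 ordered pairs for relation 'before'; matching pairs in alphabetical order:
(design_review, build): design_review before build ✓
(handoff, build): handoff before build ✓
(handoff, qa_pass): handoff before qa_pass ✓
(load_test, build): load_test before build ✓
(load_test, handoff): load_test before handoff ✓
(load_test, lunch): load_test before lunch ✓
(load_test, qa_pass): load_test before qa_pass ✓
(load_test, standup): load_test before standup ✓
(onboarding, build): onboarding before build ✓
(onboarding, design_review): onboarding before design_review ✓
(onboarding, handoff): onboarding before handoff ✓
(onboarding, lunch): onboarding before lunch ✓
(onboarding, qa_pass): onboarding before qa_pass ✓
(onboarding, rehearsal): onboarding before rehearsal ✓
(onboarding, standup): onboarding before standup ✓
(rehearsal, build): rehearsal before build ✓
(rehearsal, design_review): rehearsal before design_review ✓
(rehearsal, handoff): rehearsal before handoff ✓
(rehearsal, lunch): rehearsal before lunch ✓
(rehearsal, qa_pass): rehearsal before qa_pass ✓
(rehearsal, standup): rehearsal before standup ✓
(retro, build): retro before build ✓
(retro, handoff): retro before handoff ✓
(retro, lunch): retro before lunch ✓
... plus 2 further pairs not listed.
Count: 26.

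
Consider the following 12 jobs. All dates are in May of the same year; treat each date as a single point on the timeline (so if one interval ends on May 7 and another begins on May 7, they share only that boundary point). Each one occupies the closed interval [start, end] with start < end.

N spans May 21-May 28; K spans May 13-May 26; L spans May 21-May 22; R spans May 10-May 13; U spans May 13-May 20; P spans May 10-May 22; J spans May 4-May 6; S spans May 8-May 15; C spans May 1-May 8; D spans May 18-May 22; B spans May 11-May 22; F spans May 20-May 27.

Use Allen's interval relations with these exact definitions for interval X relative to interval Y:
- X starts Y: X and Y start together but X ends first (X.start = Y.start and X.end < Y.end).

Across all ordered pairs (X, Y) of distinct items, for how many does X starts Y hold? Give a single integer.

3

Checking all 132 ordered pairs for relation 'starts'; matching pairs in alphabetical order:
(L, N): L starts N ✓
(R, P): R starts P ✓
(U, K): U starts K ✓
Count: 3.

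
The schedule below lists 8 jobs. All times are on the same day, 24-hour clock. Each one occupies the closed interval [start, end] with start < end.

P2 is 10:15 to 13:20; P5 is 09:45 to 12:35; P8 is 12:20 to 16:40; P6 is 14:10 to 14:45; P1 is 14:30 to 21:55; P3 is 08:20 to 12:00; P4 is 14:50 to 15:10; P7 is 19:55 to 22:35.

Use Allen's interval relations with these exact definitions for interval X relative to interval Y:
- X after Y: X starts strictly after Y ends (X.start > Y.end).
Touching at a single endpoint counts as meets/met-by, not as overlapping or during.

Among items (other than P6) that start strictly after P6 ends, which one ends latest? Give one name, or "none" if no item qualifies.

Target P6 = [14:10, 14:45].
P1 [14:30, 21:55] → overlapped-by → excluded.
P2 [10:15, 13:20] → before → excluded.
P3 [08:20, 12:00] → before → excluded.
P4 [14:50, 15:10] → after → candidate.
P5 [09:45, 12:35] → before → excluded.
P7 [19:55, 22:35] → after → candidate.
P8 [12:20, 16:40] → contains → excluded.
Among candidates, latest end is 22:35 → P7.

P7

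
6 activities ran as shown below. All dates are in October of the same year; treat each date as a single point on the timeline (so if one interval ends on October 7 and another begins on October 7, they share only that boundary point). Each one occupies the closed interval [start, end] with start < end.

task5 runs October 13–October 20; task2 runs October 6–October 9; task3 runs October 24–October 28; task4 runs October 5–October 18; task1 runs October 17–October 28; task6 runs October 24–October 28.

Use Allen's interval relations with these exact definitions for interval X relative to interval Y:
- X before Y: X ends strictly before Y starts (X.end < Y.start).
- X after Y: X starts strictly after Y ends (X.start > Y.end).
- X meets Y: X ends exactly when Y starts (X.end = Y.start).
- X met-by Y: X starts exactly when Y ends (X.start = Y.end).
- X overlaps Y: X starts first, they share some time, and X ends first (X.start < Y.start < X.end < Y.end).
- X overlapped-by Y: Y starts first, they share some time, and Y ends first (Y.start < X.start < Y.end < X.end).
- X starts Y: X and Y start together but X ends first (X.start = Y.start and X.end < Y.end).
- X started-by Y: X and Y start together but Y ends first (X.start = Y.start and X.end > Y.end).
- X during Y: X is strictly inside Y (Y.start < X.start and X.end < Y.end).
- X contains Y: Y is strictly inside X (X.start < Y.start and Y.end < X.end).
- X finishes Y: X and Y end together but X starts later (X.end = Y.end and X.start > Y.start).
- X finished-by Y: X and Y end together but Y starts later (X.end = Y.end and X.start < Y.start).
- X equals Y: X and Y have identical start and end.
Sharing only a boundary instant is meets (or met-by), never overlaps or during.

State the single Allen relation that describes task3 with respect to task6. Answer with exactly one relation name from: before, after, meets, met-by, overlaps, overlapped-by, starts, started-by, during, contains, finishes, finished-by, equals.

equals

task3 = [October 24, October 28]; task6 = [October 24, October 28].
Compare endpoints: task3.start = task6.start, task3.start < task6.end, task3.end > task6.start, task3.end = task6.end.
That pattern is 'equals'.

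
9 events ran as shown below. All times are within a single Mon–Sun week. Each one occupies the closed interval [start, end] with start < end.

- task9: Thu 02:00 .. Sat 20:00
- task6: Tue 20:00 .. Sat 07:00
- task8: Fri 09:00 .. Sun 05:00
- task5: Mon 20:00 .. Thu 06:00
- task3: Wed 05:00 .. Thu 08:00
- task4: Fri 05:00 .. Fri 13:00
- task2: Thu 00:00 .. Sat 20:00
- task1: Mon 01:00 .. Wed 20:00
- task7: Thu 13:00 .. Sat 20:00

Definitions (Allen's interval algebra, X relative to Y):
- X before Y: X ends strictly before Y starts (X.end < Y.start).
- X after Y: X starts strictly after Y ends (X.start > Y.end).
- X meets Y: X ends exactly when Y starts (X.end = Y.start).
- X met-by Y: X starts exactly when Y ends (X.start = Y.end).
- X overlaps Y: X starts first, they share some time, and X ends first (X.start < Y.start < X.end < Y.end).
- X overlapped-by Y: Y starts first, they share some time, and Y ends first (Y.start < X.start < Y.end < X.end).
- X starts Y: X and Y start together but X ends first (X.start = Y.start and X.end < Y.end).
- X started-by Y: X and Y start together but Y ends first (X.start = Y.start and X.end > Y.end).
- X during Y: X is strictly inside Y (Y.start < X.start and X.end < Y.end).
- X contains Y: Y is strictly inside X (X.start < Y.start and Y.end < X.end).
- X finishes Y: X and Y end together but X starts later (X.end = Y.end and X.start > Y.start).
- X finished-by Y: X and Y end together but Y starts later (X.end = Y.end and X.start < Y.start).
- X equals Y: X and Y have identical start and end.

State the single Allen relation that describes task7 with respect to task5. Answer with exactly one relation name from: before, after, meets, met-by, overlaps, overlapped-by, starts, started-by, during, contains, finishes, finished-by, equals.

task7 = [Thu 13:00, Sat 20:00]; task5 = [Mon 20:00, Thu 06:00].
Compare endpoints: task7.start > task5.start, task7.start > task5.end, task7.end > task5.start, task7.end > task5.end.
That pattern is 'after'.

after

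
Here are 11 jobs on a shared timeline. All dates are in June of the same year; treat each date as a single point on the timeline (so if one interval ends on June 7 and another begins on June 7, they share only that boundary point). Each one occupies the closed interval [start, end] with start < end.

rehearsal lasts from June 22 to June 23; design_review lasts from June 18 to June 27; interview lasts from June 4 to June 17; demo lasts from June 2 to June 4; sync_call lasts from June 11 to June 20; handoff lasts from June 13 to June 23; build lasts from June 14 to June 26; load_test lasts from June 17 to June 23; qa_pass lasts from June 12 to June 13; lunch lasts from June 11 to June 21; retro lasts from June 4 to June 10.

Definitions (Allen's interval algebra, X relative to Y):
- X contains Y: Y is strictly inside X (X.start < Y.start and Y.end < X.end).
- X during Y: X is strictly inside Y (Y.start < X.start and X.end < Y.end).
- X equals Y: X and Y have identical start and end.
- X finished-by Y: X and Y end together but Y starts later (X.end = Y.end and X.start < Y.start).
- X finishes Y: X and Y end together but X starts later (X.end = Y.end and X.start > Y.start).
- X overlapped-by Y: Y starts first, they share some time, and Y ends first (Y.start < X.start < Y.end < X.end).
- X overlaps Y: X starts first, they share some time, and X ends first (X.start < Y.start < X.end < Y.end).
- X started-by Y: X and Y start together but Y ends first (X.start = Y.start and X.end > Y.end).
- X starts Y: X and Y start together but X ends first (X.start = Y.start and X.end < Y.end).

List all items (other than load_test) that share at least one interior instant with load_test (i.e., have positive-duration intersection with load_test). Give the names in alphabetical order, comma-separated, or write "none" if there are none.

build, design_review, handoff, lunch, rehearsal, sync_call

Target load_test = [June 17, June 23].
build [June 14, June 26] → contains → yes.
demo [June 2, June 4] → before → no.
design_review [June 18, June 27] → overlapped-by → yes.
handoff [June 13, June 23] → finished-by → yes.
interview [June 4, June 17] → meets → no.
lunch [June 11, June 21] → overlaps → yes.
qa_pass [June 12, June 13] → before → no.
rehearsal [June 22, June 23] → finishes → yes.
retro [June 4, June 10] → before → no.
sync_call [June 11, June 20] → overlaps → yes.
Result: build, design_review, handoff, lunch, rehearsal, sync_call.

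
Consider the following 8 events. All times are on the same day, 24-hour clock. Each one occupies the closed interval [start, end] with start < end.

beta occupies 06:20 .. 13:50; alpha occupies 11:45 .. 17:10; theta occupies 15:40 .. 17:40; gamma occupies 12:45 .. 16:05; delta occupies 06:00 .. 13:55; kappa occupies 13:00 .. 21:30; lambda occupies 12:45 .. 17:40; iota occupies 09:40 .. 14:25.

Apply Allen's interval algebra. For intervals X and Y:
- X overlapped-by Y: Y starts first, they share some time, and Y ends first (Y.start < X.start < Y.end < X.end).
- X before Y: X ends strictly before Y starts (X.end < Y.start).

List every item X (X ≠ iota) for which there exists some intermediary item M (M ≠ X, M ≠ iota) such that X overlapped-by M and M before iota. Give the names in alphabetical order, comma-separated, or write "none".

none

Target iota = [09:40, 14:25].
Intermediaries M with M before iota: none.
Union: none.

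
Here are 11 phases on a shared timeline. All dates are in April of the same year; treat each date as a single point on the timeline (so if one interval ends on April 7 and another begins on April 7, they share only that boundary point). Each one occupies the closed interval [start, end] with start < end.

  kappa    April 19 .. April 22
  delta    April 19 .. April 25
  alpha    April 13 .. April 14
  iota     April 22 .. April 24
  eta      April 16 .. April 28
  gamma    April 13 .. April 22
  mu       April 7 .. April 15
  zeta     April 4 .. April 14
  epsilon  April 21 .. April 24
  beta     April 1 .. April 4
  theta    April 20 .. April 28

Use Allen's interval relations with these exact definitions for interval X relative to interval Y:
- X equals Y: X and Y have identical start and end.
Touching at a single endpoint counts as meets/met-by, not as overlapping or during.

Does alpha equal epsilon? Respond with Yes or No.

alpha = [April 13, April 14], epsilon = [April 21, April 24].
Actual relation of alpha to epsilon: before.
Asked whether 'equals' holds → No.

No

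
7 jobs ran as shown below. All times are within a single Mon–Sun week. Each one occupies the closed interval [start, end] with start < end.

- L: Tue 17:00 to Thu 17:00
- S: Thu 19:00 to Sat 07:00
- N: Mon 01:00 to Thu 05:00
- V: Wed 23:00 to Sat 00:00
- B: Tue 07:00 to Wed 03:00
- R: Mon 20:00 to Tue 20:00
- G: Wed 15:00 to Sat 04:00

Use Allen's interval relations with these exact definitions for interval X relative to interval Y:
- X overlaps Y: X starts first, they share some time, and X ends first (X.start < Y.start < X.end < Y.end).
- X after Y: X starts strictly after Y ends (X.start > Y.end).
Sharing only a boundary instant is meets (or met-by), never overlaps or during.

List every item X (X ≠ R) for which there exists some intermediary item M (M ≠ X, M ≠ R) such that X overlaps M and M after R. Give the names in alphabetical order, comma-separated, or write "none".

Target R = [Mon 20:00, Tue 20:00].
Intermediaries M with M after R: G, S, V.
Via G — items with X overlaps G: L, N.
Via S — items with X overlaps S: G, V.
Via V — items with X overlaps V: L, N.
Union: G, L, N, V.

G, L, N, V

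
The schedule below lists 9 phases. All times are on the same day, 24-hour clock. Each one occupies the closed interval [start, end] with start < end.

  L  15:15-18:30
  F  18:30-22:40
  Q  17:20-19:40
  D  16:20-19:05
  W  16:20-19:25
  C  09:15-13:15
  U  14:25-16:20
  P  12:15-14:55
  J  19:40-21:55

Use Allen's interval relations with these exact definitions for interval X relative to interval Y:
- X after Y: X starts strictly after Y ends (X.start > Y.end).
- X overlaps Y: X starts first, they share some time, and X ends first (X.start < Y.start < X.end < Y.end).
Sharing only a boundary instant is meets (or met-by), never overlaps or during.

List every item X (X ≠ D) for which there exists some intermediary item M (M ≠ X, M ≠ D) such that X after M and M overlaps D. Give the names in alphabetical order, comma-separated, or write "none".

J

Target D = [16:20, 19:05].
Intermediaries M with M overlaps D: L.
Via L — items with X after L: J.
Union: J.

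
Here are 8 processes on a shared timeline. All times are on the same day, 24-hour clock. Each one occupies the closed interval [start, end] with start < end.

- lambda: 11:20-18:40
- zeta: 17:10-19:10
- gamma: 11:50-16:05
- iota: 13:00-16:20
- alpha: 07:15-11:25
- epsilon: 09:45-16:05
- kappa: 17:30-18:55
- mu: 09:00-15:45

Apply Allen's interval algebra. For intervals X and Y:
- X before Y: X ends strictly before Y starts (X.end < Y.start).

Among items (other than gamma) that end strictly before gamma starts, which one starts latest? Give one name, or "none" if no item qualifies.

alpha

Target gamma = [11:50, 16:05].
alpha [07:15, 11:25] → before → candidate.
epsilon [09:45, 16:05] → finished-by → excluded.
iota [13:00, 16:20] → overlapped-by → excluded.
kappa [17:30, 18:55] → after → excluded.
lambda [11:20, 18:40] → contains → excluded.
mu [09:00, 15:45] → overlaps → excluded.
zeta [17:10, 19:10] → after → excluded.
Among candidates, latest start is 07:15 → alpha.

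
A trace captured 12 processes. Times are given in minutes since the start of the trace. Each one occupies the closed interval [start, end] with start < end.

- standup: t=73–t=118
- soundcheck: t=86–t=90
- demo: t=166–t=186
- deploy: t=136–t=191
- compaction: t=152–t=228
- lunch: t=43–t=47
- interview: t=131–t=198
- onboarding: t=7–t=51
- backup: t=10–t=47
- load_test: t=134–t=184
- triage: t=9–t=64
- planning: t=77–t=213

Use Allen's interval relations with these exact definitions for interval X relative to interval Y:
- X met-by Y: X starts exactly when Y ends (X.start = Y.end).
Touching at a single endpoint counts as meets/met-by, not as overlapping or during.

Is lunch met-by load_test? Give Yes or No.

No

lunch = [t=43, t=47], load_test = [t=134, t=184].
Actual relation of lunch to load_test: before.
Asked whether 'met-by' holds → No.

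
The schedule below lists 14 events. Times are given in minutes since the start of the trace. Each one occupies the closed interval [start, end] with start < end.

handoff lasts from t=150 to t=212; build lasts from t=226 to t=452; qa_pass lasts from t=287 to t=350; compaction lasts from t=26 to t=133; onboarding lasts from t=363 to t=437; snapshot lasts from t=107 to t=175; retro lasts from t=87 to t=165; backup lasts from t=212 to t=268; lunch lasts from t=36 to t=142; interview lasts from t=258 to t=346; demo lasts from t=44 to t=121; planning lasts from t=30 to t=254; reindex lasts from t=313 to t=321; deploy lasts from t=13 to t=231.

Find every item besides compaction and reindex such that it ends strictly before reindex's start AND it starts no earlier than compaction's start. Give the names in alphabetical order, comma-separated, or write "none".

Conditions: its end is strictly before reindex's start (X.end < t=313) AND its start is no earlier than compaction's start (X.start >= t=26).
backup: end t=268 < t=313? ✓; start t=212 >= t=26? ✓ → yes.
build: end t=452 < t=313? ✗; start t=226 >= t=26? ✓ → no.
demo: end t=121 < t=313? ✓; start t=44 >= t=26? ✓ → yes.
deploy: end t=231 < t=313? ✓; start t=13 >= t=26? ✗ → no.
handoff: end t=212 < t=313? ✓; start t=150 >= t=26? ✓ → yes.
interview: end t=346 < t=313? ✗; start t=258 >= t=26? ✓ → no.
lunch: end t=142 < t=313? ✓; start t=36 >= t=26? ✓ → yes.
onboarding: end t=437 < t=313? ✗; start t=363 >= t=26? ✓ → no.
planning: end t=254 < t=313? ✓; start t=30 >= t=26? ✓ → yes.
qa_pass: end t=350 < t=313? ✗; start t=287 >= t=26? ✓ → no.
retro: end t=165 < t=313? ✓; start t=87 >= t=26? ✓ → yes.
snapshot: end t=175 < t=313? ✓; start t=107 >= t=26? ✓ → yes.
Result: backup, demo, handoff, lunch, planning, retro, snapshot.

backup, demo, handoff, lunch, planning, retro, snapshot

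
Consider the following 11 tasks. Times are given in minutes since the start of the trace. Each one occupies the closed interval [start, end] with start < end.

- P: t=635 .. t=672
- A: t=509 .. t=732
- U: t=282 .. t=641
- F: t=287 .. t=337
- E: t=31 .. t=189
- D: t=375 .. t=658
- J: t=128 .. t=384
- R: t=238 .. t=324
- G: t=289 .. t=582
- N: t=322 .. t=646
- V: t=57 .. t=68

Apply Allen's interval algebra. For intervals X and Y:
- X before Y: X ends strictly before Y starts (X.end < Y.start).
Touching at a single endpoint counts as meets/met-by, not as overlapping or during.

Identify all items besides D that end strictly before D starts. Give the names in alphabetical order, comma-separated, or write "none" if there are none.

Target D = [t=375, t=658].
A [t=509, t=732] → overlapped-by → no.
E [t=31, t=189] → before → yes.
F [t=287, t=337] → before → yes.
G [t=289, t=582] → overlaps → no.
J [t=128, t=384] → overlaps → no.
N [t=322, t=646] → overlaps → no.
P [t=635, t=672] → overlapped-by → no.
R [t=238, t=324] → before → yes.
U [t=282, t=641] → overlaps → no.
V [t=57, t=68] → before → yes.
Result: E, F, R, V.

E, F, R, V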